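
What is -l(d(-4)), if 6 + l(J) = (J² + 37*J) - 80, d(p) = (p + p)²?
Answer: -6378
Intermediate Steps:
d(p) = 4*p² (d(p) = (2*p)² = 4*p²)
l(J) = -86 + J² + 37*J (l(J) = -6 + ((J² + 37*J) - 80) = -6 + (-80 + J² + 37*J) = -86 + J² + 37*J)
-l(d(-4)) = -(-86 + (4*(-4)²)² + 37*(4*(-4)²)) = -(-86 + (4*16)² + 37*(4*16)) = -(-86 + 64² + 37*64) = -(-86 + 4096 + 2368) = -1*6378 = -6378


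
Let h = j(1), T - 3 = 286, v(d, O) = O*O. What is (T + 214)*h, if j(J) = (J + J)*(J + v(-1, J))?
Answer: 2012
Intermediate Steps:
v(d, O) = O²
T = 289 (T = 3 + 286 = 289)
j(J) = 2*J*(J + J²) (j(J) = (J + J)*(J + J²) = (2*J)*(J + J²) = 2*J*(J + J²))
h = 4 (h = 2*1²*(1 + 1) = 2*1*2 = 4)
(T + 214)*h = (289 + 214)*4 = 503*4 = 2012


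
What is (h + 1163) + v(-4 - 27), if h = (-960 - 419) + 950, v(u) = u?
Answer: 703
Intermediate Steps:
h = -429 (h = -1379 + 950 = -429)
(h + 1163) + v(-4 - 27) = (-429 + 1163) + (-4 - 27) = 734 - 31 = 703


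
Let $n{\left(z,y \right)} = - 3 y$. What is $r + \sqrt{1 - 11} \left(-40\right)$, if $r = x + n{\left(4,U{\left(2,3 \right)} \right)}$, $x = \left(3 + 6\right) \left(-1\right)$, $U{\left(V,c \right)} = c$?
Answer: $-18 - 40 i \sqrt{10} \approx -18.0 - 126.49 i$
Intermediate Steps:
$x = -9$ ($x = 9 \left(-1\right) = -9$)
$r = -18$ ($r = -9 - 9 = -18$)
$r + \sqrt{1 - 11} \left(-40\right) = -18 + \sqrt{1 - 11} \left(-40\right) = -18 + \sqrt{-10} \left(-40\right) = -18 + i \sqrt{10} \left(-40\right) = -18 - 40 i \sqrt{10}$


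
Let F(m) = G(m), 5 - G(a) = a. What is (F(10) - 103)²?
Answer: 11664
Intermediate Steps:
G(a) = 5 - a
F(m) = 5 - m
(F(10) - 103)² = ((5 - 1*10) - 103)² = ((5 - 10) - 103)² = (-5 - 103)² = (-108)² = 11664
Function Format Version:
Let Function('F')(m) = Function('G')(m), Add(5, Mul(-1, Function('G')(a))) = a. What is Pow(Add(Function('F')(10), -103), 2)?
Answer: 11664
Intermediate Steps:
Function('G')(a) = Add(5, Mul(-1, a))
Function('F')(m) = Add(5, Mul(-1, m))
Pow(Add(Function('F')(10), -103), 2) = Pow(Add(Add(5, Mul(-1, 10)), -103), 2) = Pow(Add(Add(5, -10), -103), 2) = Pow(Add(-5, -103), 2) = Pow(-108, 2) = 11664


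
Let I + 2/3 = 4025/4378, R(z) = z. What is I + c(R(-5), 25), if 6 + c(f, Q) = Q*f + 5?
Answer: -1651565/13134 ≈ -125.75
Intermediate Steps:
c(f, Q) = -1 + Q*f (c(f, Q) = -6 + (Q*f + 5) = -6 + (5 + Q*f) = -1 + Q*f)
I = 3319/13134 (I = -2/3 + 4025/4378 = 3319/13134 ≈ 0.25270)
I + c(R(-5), 25) = 3319/13134 + (-1 + 25*(-5)) = 3319/13134 + (-1 - 125) = 3319/13134 - 126 = -1651565/13134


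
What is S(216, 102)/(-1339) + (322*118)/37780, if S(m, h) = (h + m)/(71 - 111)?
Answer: 10235399/10117484 ≈ 1.0117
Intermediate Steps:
S(m, h) = -h/40 - m/40 (S(m, h) = (h + m)/(-40) = (h + m)*(-1/40) = -h/40 - m/40)
S(216, 102)/(-1339) + (322*118)/37780 = (-1/40*102 - 1/40*216)/(-1339) + (322*118)/37780 = (-51/20 - 27/5)*(-1/1339) + 37996*(1/37780) = -159/20*(-1/1339) + 9499/9445 = 159/26780 + 9499/9445 = 10235399/10117484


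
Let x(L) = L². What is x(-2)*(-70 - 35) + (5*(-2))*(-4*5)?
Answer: -220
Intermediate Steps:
x(-2)*(-70 - 35) + (5*(-2))*(-4*5) = (-2)²*(-70 - 35) + (5*(-2))*(-4*5) = 4*(-105) - 10*(-20) = -420 + 200 = -220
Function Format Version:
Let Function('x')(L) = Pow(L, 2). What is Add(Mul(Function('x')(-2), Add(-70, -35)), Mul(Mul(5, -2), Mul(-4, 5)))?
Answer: -220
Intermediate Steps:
Add(Mul(Function('x')(-2), Add(-70, -35)), Mul(Mul(5, -2), Mul(-4, 5))) = Add(Mul(Pow(-2, 2), Add(-70, -35)), Mul(Mul(5, -2), Mul(-4, 5))) = Add(Mul(4, -105), Mul(-10, -20)) = Add(-420, 200) = -220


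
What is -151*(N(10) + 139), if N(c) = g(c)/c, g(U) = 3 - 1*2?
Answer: -210041/10 ≈ -21004.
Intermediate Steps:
g(U) = 1 (g(U) = 3 - 2 = 1)
N(c) = 1/c
-151*(N(10) + 139) = -151*(1/10 + 139) = -151*1391/10 = -210041/10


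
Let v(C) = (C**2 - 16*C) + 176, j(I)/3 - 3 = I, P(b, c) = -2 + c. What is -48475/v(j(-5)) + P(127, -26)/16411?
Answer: -113647407/722084 ≈ -157.39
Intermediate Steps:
j(I) = 9 + 3*I
v(C) = 176 + C**2 - 16*C
-48475/v(j(-5)) + P(127, -26)/16411 = -48475/(176 + (9 + 3*(-5))**2 - 16*(9 + 3*(-5))) + (-2 - 26)/16411 = -48475/(176 + (9 - 15)**2 - 16*(9 - 15)) - 28*1/16411 = -48475/(176 + (-6)**2 - 16*(-6)) - 28/16411 = -48475/(176 + 36 + 96) - 28/16411 = -48475/308 - 28/16411 = -48475*1/308 - 28/16411 = -6925/44 - 28/16411 = -113647407/722084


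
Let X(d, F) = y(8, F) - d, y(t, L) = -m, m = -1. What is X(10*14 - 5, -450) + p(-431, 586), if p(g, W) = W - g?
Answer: 883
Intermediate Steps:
y(t, L) = 1 (y(t, L) = -1*(-1) = 1)
X(d, F) = 1 - d
X(10*14 - 5, -450) + p(-431, 586) = (1 - (10*14 - 5)) + (586 - 1*(-431)) = (1 - (140 - 5)) + (586 + 431) = (1 - 1*135) + 1017 = (1 - 135) + 1017 = -134 + 1017 = 883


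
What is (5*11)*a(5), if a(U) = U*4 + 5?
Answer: 1375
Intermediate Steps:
a(U) = 5 + 4*U (a(U) = 4*U + 5 = 5 + 4*U)
(5*11)*a(5) = (5*11)*(5 + 4*5) = 55*(5 + 20) = 55*25 = 1375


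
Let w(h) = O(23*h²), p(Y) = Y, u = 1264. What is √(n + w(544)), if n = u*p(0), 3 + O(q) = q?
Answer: 5*√272261 ≈ 2608.9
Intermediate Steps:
O(q) = -3 + q
w(h) = -3 + 23*h²
n = 0 (n = 1264*0 = 0)
√(n + w(544)) = √(0 + (-3 + 23*544²)) = √(0 + (-3 + 23*295936)) = √(0 + (-3 + 6806528)) = √(0 + 6806525) = √6806525 = 5*√272261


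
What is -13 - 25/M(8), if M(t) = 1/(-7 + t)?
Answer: -38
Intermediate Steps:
-13 - 25/M(8) = -13 - 25/(1/(-7 + 8)) = -13 - 25/(1/1) = -13 - 25/1 = -13 - 25*1 = -13 - 25 = -38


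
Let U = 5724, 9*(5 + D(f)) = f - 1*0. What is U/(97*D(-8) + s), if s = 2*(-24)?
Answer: -51516/5573 ≈ -9.2439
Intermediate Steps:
D(f) = -5 + f/9 (D(f) = -5 + (f - 1*0)/9 = -5 + (f + 0)/9 = -5 + f/9)
s = -48
U/(97*D(-8) + s) = 5724/(97*(-5 + (1/9)*(-8)) - 48) = 5724/(97*(-5 - 8/9) - 48) = 5724/(97*(-53/9) - 48) = 5724/(-5141/9 - 48) = 5724/(-5573/9) = 5724*(-9/5573) = -51516/5573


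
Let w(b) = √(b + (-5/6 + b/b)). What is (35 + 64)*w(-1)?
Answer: 33*I*√30/2 ≈ 90.374*I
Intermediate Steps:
w(b) = √(⅙ + b) (w(b) = √(b + (-5*⅙ + 1)) = √(b + (-⅚ + 1)) = √(b + ⅙) = √(⅙ + b))
(35 + 64)*w(-1) = (35 + 64)*(√(6 + 36*(-1))/6) = 99*(√(6 - 36)/6) = 99*(√(-30)/6) = 99*((I*√30)/6) = 99*(I*√30/6) = 33*I*√30/2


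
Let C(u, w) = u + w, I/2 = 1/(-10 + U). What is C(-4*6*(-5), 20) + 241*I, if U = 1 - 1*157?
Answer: 11379/83 ≈ 137.10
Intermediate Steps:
U = -156 (U = 1 - 157 = -156)
I = -1/83 (I = 2/(-10 - 156) = 2/(-166) = 2*(-1/166) = -1/83 ≈ -0.012048)
C(-4*6*(-5), 20) + 241*I = (-4*6*(-5) + 20) + 241*(-1/83) = (-24*(-5) + 20) - 241/83 = (120 + 20) - 241/83 = 140 - 241/83 = 11379/83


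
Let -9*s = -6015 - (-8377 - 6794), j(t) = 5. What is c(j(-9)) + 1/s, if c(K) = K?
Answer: 15257/3052 ≈ 4.9990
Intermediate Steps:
s = -3052/3 (s = -(-6015 - (-8377 - 6794))/9 = -(-6015 - 1*(-15171))/9 = -(-6015 + 15171)/9 = -⅑*9156 = -3052/3 ≈ -1017.3)
c(j(-9)) + 1/s = 5 + 1/(-3052/3) = 5 - 3/3052 = 15257/3052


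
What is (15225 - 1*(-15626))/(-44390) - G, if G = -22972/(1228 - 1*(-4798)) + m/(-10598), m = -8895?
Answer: 35094852713/15407080955 ≈ 2.2778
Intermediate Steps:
G = -94927993/31931774 (G = -22972/(1228 - 1*(-4798)) - 8895/(-10598) = -22972/(1228 + 4798) - 8895*(-1/10598) = -22972/6026 + 8895/10598 = -22972*1/6026 + 8895/10598 = -11486/3013 + 8895/10598 = -94927993/31931774 ≈ -2.9728)
(15225 - 1*(-15626))/(-44390) - G = (15225 - 1*(-15626))/(-44390) - 1*(-94927993/31931774) = (15225 + 15626)*(-1/44390) + 94927993/31931774 = 30851*(-1/44390) + 94927993/31931774 = -30851/44390 + 94927993/31931774 = 35094852713/15407080955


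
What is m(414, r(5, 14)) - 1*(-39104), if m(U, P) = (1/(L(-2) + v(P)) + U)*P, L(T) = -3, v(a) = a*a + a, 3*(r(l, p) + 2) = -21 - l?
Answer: 31253792/901 ≈ 34688.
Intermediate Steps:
r(l, p) = -9 - l/3 (r(l, p) = -2 + (-21 - l)/3 = -2 + (-7 - l/3) = -9 - l/3)
v(a) = a + a**2 (v(a) = a**2 + a = a + a**2)
m(U, P) = P*(U + 1/(-3 + P*(1 + P))) (m(U, P) = (1/(-3 + P*(1 + P)) + U)*P = (U + 1/(-3 + P*(1 + P)))*P = P*(U + 1/(-3 + P*(1 + P))))
m(414, r(5, 14)) - 1*(-39104) = (-9 - 1/3*5)*(1 - 3*414 + (-9 - 1/3*5)*414*(1 + (-9 - 1/3*5)))/(-3 + (-9 - 1/3*5)*(1 + (-9 - 1/3*5))) - 1*(-39104) = (-9 - 5/3)*(1 - 1242 + (-9 - 5/3)*414*(1 + (-9 - 5/3)))/(-3 + (-9 - 5/3)*(1 + (-9 - 5/3))) + 39104 = -32*(1 - 1242 - 32/3*414*(1 - 32/3))/(3*(-3 - 32*(1 - 32/3)/3)) + 39104 = -32*(1 - 1242 - 32/3*414*(-29/3))/(3*(-3 - 32/3*(-29/3))) + 39104 = -32*(1 - 1242 + 42688)/(3*(-3 + 928/9)) + 39104 = -32/3*41447/901/9 + 39104 = -32/3*9/901*41447 + 39104 = -3978912/901 + 39104 = 31253792/901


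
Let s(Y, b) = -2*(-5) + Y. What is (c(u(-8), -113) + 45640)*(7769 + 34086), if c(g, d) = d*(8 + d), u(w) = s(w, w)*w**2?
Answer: 2406871775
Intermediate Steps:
s(Y, b) = 10 + Y
u(w) = w**2*(10 + w) (u(w) = (10 + w)*w**2 = w**2*(10 + w))
(c(u(-8), -113) + 45640)*(7769 + 34086) = (-113*(8 - 113) + 45640)*(7769 + 34086) = (-113*(-105) + 45640)*41855 = (11865 + 45640)*41855 = 57505*41855 = 2406871775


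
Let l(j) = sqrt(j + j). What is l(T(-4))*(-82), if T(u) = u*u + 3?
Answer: -82*sqrt(38) ≈ -505.48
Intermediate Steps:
T(u) = 3 + u**2 (T(u) = u**2 + 3 = 3 + u**2)
l(j) = sqrt(2)*sqrt(j) (l(j) = sqrt(2*j) = sqrt(2)*sqrt(j))
l(T(-4))*(-82) = (sqrt(2)*sqrt(3 + (-4)**2))*(-82) = (sqrt(2)*sqrt(3 + 16))*(-82) = (sqrt(2)*sqrt(19))*(-82) = sqrt(38)*(-82) = -82*sqrt(38)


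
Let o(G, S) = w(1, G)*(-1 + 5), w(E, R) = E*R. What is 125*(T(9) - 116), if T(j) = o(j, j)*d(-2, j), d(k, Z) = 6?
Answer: 12500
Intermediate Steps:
o(G, S) = 4*G (o(G, S) = (1*G)*(-1 + 5) = G*4 = 4*G)
T(j) = 24*j (T(j) = (4*j)*6 = 24*j)
125*(T(9) - 116) = 125*(24*9 - 116) = 125*(216 - 116) = 125*100 = 12500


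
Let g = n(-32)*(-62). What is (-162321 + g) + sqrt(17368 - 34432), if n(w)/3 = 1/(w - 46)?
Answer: -2110142/13 + 6*I*sqrt(474) ≈ -1.6232e+5 + 130.63*I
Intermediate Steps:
n(w) = 3/(-46 + w) (n(w) = 3/(w - 46) = 3/(-46 + w))
g = 31/13 (g = (3/(-46 - 32))*(-62) = (3/(-78))*(-62) = (3*(-1/78))*(-62) = -1/26*(-62) = 31/13 ≈ 2.3846)
(-162321 + g) + sqrt(17368 - 34432) = (-162321 + 31/13) + sqrt(17368 - 34432) = -2110142/13 + sqrt(-17064) = -2110142/13 + 6*I*sqrt(474)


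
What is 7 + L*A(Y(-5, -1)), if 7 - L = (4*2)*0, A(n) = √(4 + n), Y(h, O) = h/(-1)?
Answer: 28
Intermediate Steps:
Y(h, O) = -h (Y(h, O) = h*(-1) = -h)
L = 7 (L = 7 - 4*2*0 = 7 - 8*0 = 7 - 1*0 = 7 + 0 = 7)
7 + L*A(Y(-5, -1)) = 7 + 7*√(4 - 1*(-5)) = 7 + 7*√(4 + 5) = 7 + 7*√9 = 7 + 7*3 = 7 + 21 = 28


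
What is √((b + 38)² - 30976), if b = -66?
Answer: 4*I*√1887 ≈ 173.76*I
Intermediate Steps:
√((b + 38)² - 30976) = √((-66 + 38)² - 30976) = √((-28)² - 30976) = √(784 - 30976) = √(-30192) = 4*I*√1887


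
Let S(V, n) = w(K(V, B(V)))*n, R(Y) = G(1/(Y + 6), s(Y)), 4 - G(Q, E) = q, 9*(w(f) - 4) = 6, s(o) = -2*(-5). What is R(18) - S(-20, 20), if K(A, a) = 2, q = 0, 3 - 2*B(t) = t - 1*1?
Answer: -268/3 ≈ -89.333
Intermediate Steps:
B(t) = 2 - t/2 (B(t) = 3/2 - (t - 1*1)/2 = 3/2 - (t - 1)/2 = 3/2 - (-1 + t)/2 = 3/2 + (½ - t/2) = 2 - t/2)
s(o) = 10
w(f) = 14/3 (w(f) = 4 + (⅑)*6 = 4 + ⅔ = 14/3)
G(Q, E) = 4 (G(Q, E) = 4 - 1*0 = 4 + 0 = 4)
R(Y) = 4
S(V, n) = 14*n/3
R(18) - S(-20, 20) = 4 - 14*20/3 = 4 - 1*280/3 = 4 - 280/3 = -268/3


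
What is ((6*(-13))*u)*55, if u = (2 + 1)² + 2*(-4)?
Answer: -4290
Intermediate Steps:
u = 1 (u = 3² - 8 = 9 - 8 = 1)
((6*(-13))*u)*55 = ((6*(-13))*1)*55 = -78*1*55 = -78*55 = -4290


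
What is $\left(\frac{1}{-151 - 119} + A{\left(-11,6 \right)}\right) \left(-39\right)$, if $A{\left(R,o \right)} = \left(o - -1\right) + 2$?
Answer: $- \frac{31577}{90} \approx -350.86$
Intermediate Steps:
$A{\left(R,o \right)} = 3 + o$ ($A{\left(R,o \right)} = \left(o + 1\right) + 2 = \left(1 + o\right) + 2 = 3 + o$)
$\left(\frac{1}{-151 - 119} + A{\left(-11,6 \right)}\right) \left(-39\right) = \left(\frac{1}{-151 - 119} + \left(3 + 6\right)\right) \left(-39\right) = \left(\frac{1}{-270} + 9\right) \left(-39\right) = \left(- \frac{1}{270} + 9\right) \left(-39\right) = \frac{2429}{270} \left(-39\right) = - \frac{31577}{90}$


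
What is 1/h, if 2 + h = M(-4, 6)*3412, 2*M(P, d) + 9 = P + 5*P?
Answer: -1/56300 ≈ -1.7762e-5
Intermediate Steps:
M(P, d) = -9/2 + 3*P (M(P, d) = -9/2 + (P + 5*P)/2 = -9/2 + (6*P)/2 = -9/2 + 3*P)
h = -56300 (h = -2 + (-9/2 + 3*(-4))*3412 = -2 + (-9/2 - 12)*3412 = -2 - 33/2*3412 = -2 - 56298 = -56300)
1/h = 1/(-56300) = -1/56300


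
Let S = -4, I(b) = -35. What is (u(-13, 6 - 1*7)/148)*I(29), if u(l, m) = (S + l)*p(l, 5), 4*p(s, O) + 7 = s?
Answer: -2975/148 ≈ -20.101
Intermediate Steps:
p(s, O) = -7/4 + s/4
u(l, m) = (-4 + l)*(-7/4 + l/4)
(u(-13, 6 - 1*7)/148)*I(29) = (((-7 - 13)*(-4 - 13)/4)/148)*(-35) = (((¼)*(-20)*(-17))*(1/148))*(-35) = (85*(1/148))*(-35) = (85/148)*(-35) = -2975/148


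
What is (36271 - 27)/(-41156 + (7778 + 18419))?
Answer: -36244/14959 ≈ -2.4229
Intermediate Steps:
(36271 - 27)/(-41156 + (7778 + 18419)) = 36244/(-41156 + 26197) = 36244/(-14959) = 36244*(-1/14959) = -36244/14959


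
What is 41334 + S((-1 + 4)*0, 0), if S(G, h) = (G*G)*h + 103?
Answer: 41437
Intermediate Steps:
S(G, h) = 103 + h*G² (S(G, h) = G²*h + 103 = h*G² + 103 = 103 + h*G²)
41334 + S((-1 + 4)*0, 0) = 41334 + (103 + 0*((-1 + 4)*0)²) = 41334 + (103 + 0*(3*0)²) = 41334 + (103 + 0*0²) = 41334 + (103 + 0*0) = 41334 + (103 + 0) = 41334 + 103 = 41437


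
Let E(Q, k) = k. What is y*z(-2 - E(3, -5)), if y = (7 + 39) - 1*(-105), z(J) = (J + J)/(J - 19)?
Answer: -453/8 ≈ -56.625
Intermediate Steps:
z(J) = 2*J/(-19 + J) (z(J) = (2*J)/(-19 + J) = 2*J/(-19 + J))
y = 151 (y = 46 + 105 = 151)
y*z(-2 - E(3, -5)) = 151*(2*(-2 - 1*(-5))/(-19 + (-2 - 1*(-5)))) = 151*(2*(-2 + 5)/(-19 + (-2 + 5))) = 151*(2*3/(-19 + 3)) = 151*(2*3/(-16)) = 151*(2*3*(-1/16)) = 151*(-3/8) = -453/8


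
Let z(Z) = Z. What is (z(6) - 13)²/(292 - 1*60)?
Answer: 49/232 ≈ 0.21121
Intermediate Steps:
(z(6) - 13)²/(292 - 1*60) = (6 - 13)²/(292 - 1*60) = (-7)²/(292 - 60) = 49/232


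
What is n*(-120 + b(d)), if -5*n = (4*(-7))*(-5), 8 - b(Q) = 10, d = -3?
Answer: 3416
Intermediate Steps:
b(Q) = -2 (b(Q) = 8 - 1*10 = 8 - 10 = -2)
n = -28 (n = -4*(-7)*(-5)/5 = -(-28)*(-5)/5 = -⅕*140 = -28)
n*(-120 + b(d)) = -28*(-120 - 2) = -28*(-122) = 3416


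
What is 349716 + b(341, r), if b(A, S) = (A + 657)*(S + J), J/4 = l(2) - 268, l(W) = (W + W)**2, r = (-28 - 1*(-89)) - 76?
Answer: -671238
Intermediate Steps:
r = -15 (r = (-28 + 89) - 76 = 61 - 76 = -15)
l(W) = 4*W**2 (l(W) = (2*W)**2 = 4*W**2)
J = -1008 (J = 4*(4*2**2 - 268) = 4*(4*4 - 268) = 4*(16 - 268) = 4*(-252) = -1008)
b(A, S) = (-1008 + S)*(657 + A) (b(A, S) = (A + 657)*(S - 1008) = (657 + A)*(-1008 + S) = (-1008 + S)*(657 + A))
349716 + b(341, r) = 349716 + (-662256 - 1008*341 + 657*(-15) + 341*(-15)) = 349716 + (-662256 - 343728 - 9855 - 5115) = 349716 - 1020954 = -671238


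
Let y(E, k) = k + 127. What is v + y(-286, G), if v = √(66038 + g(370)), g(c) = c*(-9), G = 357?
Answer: 484 + 2*√15677 ≈ 734.42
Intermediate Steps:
y(E, k) = 127 + k
g(c) = -9*c
v = 2*√15677 (v = √(66038 - 9*370) = √(66038 - 3330) = √62708 = 2*√15677 ≈ 250.42)
v + y(-286, G) = 2*√15677 + (127 + 357) = 2*√15677 + 484 = 484 + 2*√15677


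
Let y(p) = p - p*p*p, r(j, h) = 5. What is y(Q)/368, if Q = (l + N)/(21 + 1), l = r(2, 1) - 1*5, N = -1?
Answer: -21/170368 ≈ -0.00012326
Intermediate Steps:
l = 0 (l = 5 - 1*5 = 5 - 5 = 0)
Q = -1/22 (Q = (0 - 1)/(21 + 1) = -1/22 ≈ -0.045455)
y(p) = p - p³ (y(p) = p - p²*p = p - p³)
y(Q)/368 = (-1/22 - (-1/22)³)/368 = (-1/22 - 1*(-1/10648))*(1/368) = (-1/22 + 1/10648)*(1/368) = -483/10648*1/368 = -21/170368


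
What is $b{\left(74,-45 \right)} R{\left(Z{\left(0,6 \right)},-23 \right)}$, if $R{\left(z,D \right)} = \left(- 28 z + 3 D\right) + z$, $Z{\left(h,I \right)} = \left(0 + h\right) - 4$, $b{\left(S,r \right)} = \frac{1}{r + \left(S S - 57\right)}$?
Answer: $\frac{39}{5374} \approx 0.0072572$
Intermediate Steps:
$b{\left(S,r \right)} = \frac{1}{-57 + r + S^{2}}$ ($b{\left(S,r \right)} = \frac{1}{r + \left(S^{2} - 57\right)} = \frac{1}{r + \left(-57 + S^{2}\right)} = \frac{1}{-57 + r + S^{2}}$)
$Z{\left(h,I \right)} = -4 + h$ ($Z{\left(h,I \right)} = h - 4 = -4 + h$)
$R{\left(z,D \right)} = - 27 z + 3 D$
$b{\left(74,-45 \right)} R{\left(Z{\left(0,6 \right)},-23 \right)} = \frac{- 27 \left(-4 + 0\right) + 3 \left(-23\right)}{-57 - 45 + 74^{2}} = \frac{\left(-27\right) \left(-4\right) - 69}{-57 - 45 + 5476} = \frac{108 - 69}{5374} = \frac{1}{5374} \cdot 39 = \frac{39}{5374}$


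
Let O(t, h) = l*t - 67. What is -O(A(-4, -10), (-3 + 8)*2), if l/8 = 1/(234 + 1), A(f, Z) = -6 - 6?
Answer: 15841/235 ≈ 67.408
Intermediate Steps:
A(f, Z) = -12
l = 8/235 (l = 8/(234 + 1) = 8/235 ≈ 0.034043)
O(t, h) = -67 + 8*t/235 (O(t, h) = 8*t/235 - 67 = -67 + 8*t/235)
-O(A(-4, -10), (-3 + 8)*2) = -(-67 + (8/235)*(-12)) = -(-67 - 96/235) = -1*(-15841/235) = 15841/235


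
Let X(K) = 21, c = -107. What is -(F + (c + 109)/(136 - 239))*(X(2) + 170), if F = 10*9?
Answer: -1770188/103 ≈ -17186.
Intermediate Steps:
F = 90
-(F + (c + 109)/(136 - 239))*(X(2) + 170) = -(90 + (-107 + 109)/(136 - 239))*(21 + 170) = -(90 + 2/(-103))*191 = -(90 + 2*(-1/103))*191 = -(90 - 2/103)*191 = -9268*191/103 = -1*1770188/103 = -1770188/103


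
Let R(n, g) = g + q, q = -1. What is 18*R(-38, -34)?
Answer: -630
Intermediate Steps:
R(n, g) = -1 + g (R(n, g) = g - 1 = -1 + g)
18*R(-38, -34) = 18*(-1 - 34) = 18*(-35) = -630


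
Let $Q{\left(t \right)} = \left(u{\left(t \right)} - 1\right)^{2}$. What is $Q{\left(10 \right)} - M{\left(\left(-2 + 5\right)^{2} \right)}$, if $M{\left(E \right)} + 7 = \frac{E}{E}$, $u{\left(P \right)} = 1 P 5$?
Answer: $2407$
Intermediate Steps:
$u{\left(P \right)} = 5 P$ ($u{\left(P \right)} = P 5 = 5 P$)
$Q{\left(t \right)} = \left(-1 + 5 t\right)^{2}$ ($Q{\left(t \right)} = \left(5 t - 1\right)^{2} = \left(-1 + 5 t\right)^{2}$)
$M{\left(E \right)} = -6$ ($M{\left(E \right)} = -7 + \frac{E}{E} = -7 + 1 = -6$)
$Q{\left(10 \right)} - M{\left(\left(-2 + 5\right)^{2} \right)} = \left(-1 + 5 \cdot 10\right)^{2} - -6 = \left(-1 + 50\right)^{2} + 6 = 49^{2} + 6 = 2401 + 6 = 2407$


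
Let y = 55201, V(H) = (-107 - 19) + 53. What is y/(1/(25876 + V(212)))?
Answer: 1424351403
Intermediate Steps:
V(H) = -73 (V(H) = -126 + 53 = -73)
y/(1/(25876 + V(212))) = 55201/(1/(25876 - 73)) = 55201/(1/25803) = 55201*25803 = 1424351403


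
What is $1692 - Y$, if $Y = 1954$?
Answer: $-262$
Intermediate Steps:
$1692 - Y = 1692 - 1954 = -262$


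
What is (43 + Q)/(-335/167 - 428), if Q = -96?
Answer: 8851/71811 ≈ 0.12325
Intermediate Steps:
(43 + Q)/(-335/167 - 428) = (43 - 96)/(-335/167 - 428) = -53/(-335*1/167 - 428) = -53/(-335/167 - 428) = -53/(-71811/167) = -53*(-167/71811) = 8851/71811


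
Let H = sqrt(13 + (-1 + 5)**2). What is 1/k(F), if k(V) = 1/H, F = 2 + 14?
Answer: sqrt(29) ≈ 5.3852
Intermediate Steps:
F = 16
H = sqrt(29) (H = sqrt(13 + 4**2) = sqrt(13 + 16) = sqrt(29) ≈ 5.3852)
k(V) = sqrt(29)/29 (k(V) = 1/(sqrt(29)) = sqrt(29)/29)
1/k(F) = 1/(sqrt(29)/29) = sqrt(29)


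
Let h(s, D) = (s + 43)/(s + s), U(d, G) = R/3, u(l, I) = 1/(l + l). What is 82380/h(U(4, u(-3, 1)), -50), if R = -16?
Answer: -2636160/113 ≈ -23329.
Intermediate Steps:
u(l, I) = 1/(2*l)
U(d, G) = -16/3
h(s, D) = (43 + s)/(2*s) (h(s, D) = (43 + s)/((2*s)) = (43 + s)*(1/(2*s)) = (43 + s)/(2*s))
82380/h(U(4, u(-3, 1)), -50) = 82380/(((43 - 16/3)/(2*(-16/3)))) = 82380/(((½)*(-3/16)*(113/3))) = 82380/(-113/32) = 82380*(-32/113) = -2636160/113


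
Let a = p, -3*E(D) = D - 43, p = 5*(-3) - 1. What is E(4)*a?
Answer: -208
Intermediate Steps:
p = -16 (p = -15 - 1 = -16)
E(D) = 43/3 - D/3 (E(D) = -(D - 43)/3 = -(-43 + D)/3 = 43/3 - D/3)
a = -16
E(4)*a = (43/3 - ⅓*4)*(-16) = (43/3 - 4/3)*(-16) = 13*(-16) = -208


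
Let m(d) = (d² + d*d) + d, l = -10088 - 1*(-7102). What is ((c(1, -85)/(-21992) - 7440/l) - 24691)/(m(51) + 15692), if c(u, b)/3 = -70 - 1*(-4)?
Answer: -405311785421/343854651460 ≈ -1.1787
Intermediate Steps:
l = -2986 (l = -10088 + 7102 = -2986)
c(u, b) = -198 (c(u, b) = 3*(-70 - 1*(-4)) = 3*(-70 + 4) = 3*(-66) = -198)
m(d) = d + 2*d² (m(d) = (d² + d²) + d = 2*d² + d = d + 2*d²)
((c(1, -85)/(-21992) - 7440/l) - 24691)/(m(51) + 15692) = ((-198/(-21992) - 7440/(-2986)) - 24691)/(51*(1 + 2*51) + 15692) = ((-198*(-1/21992) - 7440*(-1/2986)) - 24691)/(51*(1 + 102) + 15692) = ((99/10996 + 3720/1493) - 24691)/(51*103 + 15692) = (41052927/16417028 - 24691)/(5253 + 15692) = -405311785421/16417028/20945 = -405311785421/16417028*1/20945 = -405311785421/343854651460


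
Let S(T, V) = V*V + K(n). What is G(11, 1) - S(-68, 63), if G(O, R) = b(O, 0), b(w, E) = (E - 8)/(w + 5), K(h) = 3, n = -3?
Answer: -7945/2 ≈ -3972.5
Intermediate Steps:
S(T, V) = 3 + V² (S(T, V) = V*V + 3 = V² + 3 = 3 + V²)
b(w, E) = (-8 + E)/(5 + w)
G(O, R) = -8/(5 + O) (G(O, R) = (-8 + 0)/(5 + O) = -8/(5 + O))
G(11, 1) - S(-68, 63) = -8/(5 + 11) - (3 + 63²) = -8/16 - (3 + 3969) = -8*1/16 - 1*3972 = -½ - 3972 = -7945/2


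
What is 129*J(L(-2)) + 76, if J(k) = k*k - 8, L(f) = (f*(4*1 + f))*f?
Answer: 7300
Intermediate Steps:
L(f) = f**2*(4 + f) (L(f) = (f*(4 + f))*f = f**2*(4 + f))
J(k) = -8 + k**2 (J(k) = k**2 - 8 = -8 + k**2)
129*J(L(-2)) + 76 = 129*(-8 + ((-2)**2*(4 - 2))**2) + 76 = 129*(-8 + (4*2)**2) + 76 = 129*(-8 + 8**2) + 76 = 129*(-8 + 64) + 76 = 129*56 + 76 = 7224 + 76 = 7300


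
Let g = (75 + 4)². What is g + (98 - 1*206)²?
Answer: 17905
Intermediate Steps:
g = 6241 (g = 79² = 6241)
g + (98 - 1*206)² = 6241 + (98 - 1*206)² = 6241 + (98 - 206)² = 6241 + (-108)² = 6241 + 11664 = 17905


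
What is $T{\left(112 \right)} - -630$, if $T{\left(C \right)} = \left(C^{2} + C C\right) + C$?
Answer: $25830$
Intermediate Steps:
$T{\left(C \right)} = C + 2 C^{2}$ ($T{\left(C \right)} = \left(C^{2} + C^{2}\right) + C = 2 C^{2} + C = C + 2 C^{2}$)
$T{\left(112 \right)} - -630 = 112 \left(1 + 2 \cdot 112\right) - -630 = 112 \left(1 + 224\right) + 630 = 112 \cdot 225 + 630 = 25200 + 630 = 25830$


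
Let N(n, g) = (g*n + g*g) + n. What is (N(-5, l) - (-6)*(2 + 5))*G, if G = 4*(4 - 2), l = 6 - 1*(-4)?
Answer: 696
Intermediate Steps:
l = 10 (l = 6 + 4 = 10)
N(n, g) = n + g² + g*n (N(n, g) = (g*n + g²) + n = (g² + g*n) + n = n + g² + g*n)
G = 8 (G = 4*2 = 8)
(N(-5, l) - (-6)*(2 + 5))*G = ((-5 + 10² + 10*(-5)) - (-6)*(2 + 5))*8 = ((-5 + 100 - 50) - (-6)*7)*8 = (45 - 1*(-42))*8 = (45 + 42)*8 = 87*8 = 696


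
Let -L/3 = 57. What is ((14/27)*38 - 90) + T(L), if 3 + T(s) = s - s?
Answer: -1979/27 ≈ -73.296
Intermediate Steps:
L = -171 (L = -3*57 = -171)
T(s) = -3 (T(s) = -3 + (s - s) = -3 + 0 = -3)
((14/27)*38 - 90) + T(L) = ((14/27)*38 - 90) - 3 = (532/27 - 90) - 3 = -1898/27 - 3 = -1979/27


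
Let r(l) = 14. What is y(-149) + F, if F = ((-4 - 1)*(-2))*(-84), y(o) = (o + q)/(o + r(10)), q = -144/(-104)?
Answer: -1472281/1755 ≈ -838.91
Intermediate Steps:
q = 18/13 (q = -144*(-1/104) = 18/13 ≈ 1.3846)
y(o) = (18/13 + o)/(14 + o) (y(o) = (o + 18/13)/(o + 14) = (18/13 + o)/(14 + o))
F = -840 (F = -5*(-2)*(-84) = 10*(-84) = -840)
y(-149) + F = (18/13 - 149)/(14 - 149) - 840 = -1919/13/(-135) - 840 = -1/135*(-1919/13) - 840 = 1919/1755 - 840 = -1472281/1755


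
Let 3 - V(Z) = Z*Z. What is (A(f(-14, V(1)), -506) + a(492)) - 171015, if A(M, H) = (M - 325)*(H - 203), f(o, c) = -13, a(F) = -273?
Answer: 68354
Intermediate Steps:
V(Z) = 3 - Z² (V(Z) = 3 - Z*Z = 3 - Z²)
A(M, H) = (-325 + M)*(-203 + H)
(A(f(-14, V(1)), -506) + a(492)) - 171015 = ((65975 - 325*(-506) - 203*(-13) - 506*(-13)) - 273) - 171015 = ((65975 + 164450 + 2639 + 6578) - 273) - 171015 = (239642 - 273) - 171015 = 239369 - 171015 = 68354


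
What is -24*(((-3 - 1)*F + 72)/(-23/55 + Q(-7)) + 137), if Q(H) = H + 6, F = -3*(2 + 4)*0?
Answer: -26904/13 ≈ -2069.5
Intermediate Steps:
F = 0 (F = -3*6*0 = -18*0 = 0)
Q(H) = 6 + H
-24*(((-3 - 1)*F + 72)/(-23/55 + Q(-7)) + 137) = -24*(((-3 - 1)*0 + 72)/(-23/55 + (6 - 7)) + 137) = -24*((-4*0 + 72)/(-23*1/55 - 1) + 137) = -24*((0 + 72)/(-23/55 - 1) + 137) = -24*(72/(-78/55) + 137) = -24*(72*(-55/78) + 137) = -24*(-660/13 + 137) = -24*1121/13 = -26904/13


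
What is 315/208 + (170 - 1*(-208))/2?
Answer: 39627/208 ≈ 190.51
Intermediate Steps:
315/208 + (170 - 1*(-208))/2 = 315*(1/208) + (170 + 208)*(½) = 315/208 + 378*(½) = 315/208 + 189 = 39627/208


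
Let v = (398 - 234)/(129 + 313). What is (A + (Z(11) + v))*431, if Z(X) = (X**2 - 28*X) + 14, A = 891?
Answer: 68425560/221 ≈ 3.0962e+5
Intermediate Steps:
v = 82/221 (v = 164/442 = 164*(1/442) = 82/221 ≈ 0.37104)
Z(X) = 14 + X**2 - 28*X
(A + (Z(11) + v))*431 = (891 + ((14 + 11**2 - 28*11) + 82/221))*431 = (891 + ((14 + 121 - 308) + 82/221))*431 = (891 + (-173 + 82/221))*431 = (891 - 38151/221)*431 = (158760/221)*431 = 68425560/221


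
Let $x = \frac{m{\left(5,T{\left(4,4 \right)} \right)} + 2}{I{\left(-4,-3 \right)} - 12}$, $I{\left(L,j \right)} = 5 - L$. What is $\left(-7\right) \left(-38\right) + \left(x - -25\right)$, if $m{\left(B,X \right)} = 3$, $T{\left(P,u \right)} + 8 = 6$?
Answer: $\frac{868}{3} \approx 289.33$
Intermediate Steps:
$T{\left(P,u \right)} = -2$ ($T{\left(P,u \right)} = -8 + 6 = -2$)
$x = - \frac{5}{3}$ ($x = \frac{3 + 2}{\left(5 - -4\right) - 12} = \frac{5}{\left(5 + 4\right) - 12} = \frac{5}{9 - 12} = \frac{5}{-3} = 5 \left(- \frac{1}{3}\right) = - \frac{5}{3} \approx -1.6667$)
$\left(-7\right) \left(-38\right) + \left(x - -25\right) = \left(-7\right) \left(-38\right) - - \frac{70}{3} = 266 + \left(- \frac{5}{3} + 25\right) = 266 + \frac{70}{3} = \frac{868}{3}$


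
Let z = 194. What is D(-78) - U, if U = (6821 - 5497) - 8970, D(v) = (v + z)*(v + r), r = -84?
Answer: -11146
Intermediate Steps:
D(v) = (-84 + v)*(194 + v) (D(v) = (v + 194)*(v - 84) = (194 + v)*(-84 + v) = (-84 + v)*(194 + v))
U = -7646 (U = 1324 - 8970 = -7646)
D(-78) - U = (-16296 + (-78)² + 110*(-78)) - 1*(-7646) = (-16296 + 6084 - 8580) + 7646 = -18792 + 7646 = -11146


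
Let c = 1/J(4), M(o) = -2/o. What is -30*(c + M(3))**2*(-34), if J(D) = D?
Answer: 2125/12 ≈ 177.08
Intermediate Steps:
c = 1/4 ≈ 0.25000
-30*(c + M(3))**2*(-34) = -30*(1/4 - 2/3)**2*(-34) = -30*(-5/12)**2*(-34) = -30*25/144*(-34) = -125/24*(-34) = 2125/12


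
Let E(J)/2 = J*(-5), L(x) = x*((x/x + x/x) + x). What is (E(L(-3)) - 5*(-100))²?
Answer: 220900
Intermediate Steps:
L(x) = x*(2 + x) (L(x) = x*((1 + 1) + x) = x*(2 + x))
E(J) = -10*J (E(J) = 2*(J*(-5)) = 2*(-5*J) = -10*J)
(E(L(-3)) - 5*(-100))² = (-(-30)*(2 - 3) - 5*(-100))² = (-(-30)*(-1) + 500)² = (-10*3 + 500)² = (-30 + 500)² = 470² = 220900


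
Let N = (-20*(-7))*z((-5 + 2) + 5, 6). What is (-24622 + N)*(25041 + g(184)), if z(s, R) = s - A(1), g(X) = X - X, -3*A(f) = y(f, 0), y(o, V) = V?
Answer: -609548022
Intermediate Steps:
A(f) = 0 (A(f) = -1/3*0 = 0)
g(X) = 0
z(s, R) = s (z(s, R) = s - 1*0 = s + 0 = s)
N = 280 (N = (-20*(-7))*((-5 + 2) + 5) = 140*(-3 + 5) = 140*2 = 280)
(-24622 + N)*(25041 + g(184)) = (-24622 + 280)*(25041 + 0) = -24342*25041 = -609548022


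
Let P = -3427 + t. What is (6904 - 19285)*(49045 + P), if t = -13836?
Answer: -393492942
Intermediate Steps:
P = -17263 (P = -3427 - 13836 = -17263)
(6904 - 19285)*(49045 + P) = (6904 - 19285)*(49045 - 17263) = -12381*31782 = -393492942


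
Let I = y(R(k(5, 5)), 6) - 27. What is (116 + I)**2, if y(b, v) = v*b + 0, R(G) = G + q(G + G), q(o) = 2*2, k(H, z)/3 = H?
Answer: 41209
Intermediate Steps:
k(H, z) = 3*H
q(o) = 4
R(G) = 4 + G (R(G) = G + 4 = 4 + G)
y(b, v) = b*v (y(b, v) = b*v + 0 = b*v)
I = 87 (I = (4 + 3*5)*6 - 27 = (4 + 15)*6 - 27 = 19*6 - 27 = 114 - 27 = 87)
(116 + I)**2 = (116 + 87)**2 = 203**2 = 41209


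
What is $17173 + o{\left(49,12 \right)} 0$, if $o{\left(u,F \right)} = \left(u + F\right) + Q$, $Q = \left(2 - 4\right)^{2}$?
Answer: $17173$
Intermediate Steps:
$Q = 4$ ($Q = \left(-2\right)^{2} = 4$)
$o{\left(u,F \right)} = 4 + F + u$ ($o{\left(u,F \right)} = \left(u + F\right) + 4 = \left(F + u\right) + 4 = 4 + F + u$)
$17173 + o{\left(49,12 \right)} 0 = 17173 + \left(4 + 12 + 49\right) 0 = 17173 + 65 \cdot 0 = 17173 + 0 = 17173$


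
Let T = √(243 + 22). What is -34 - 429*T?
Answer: -34 - 429*√265 ≈ -7017.6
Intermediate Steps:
T = √265 ≈ 16.279
-34 - 429*T = -34 - 429*√265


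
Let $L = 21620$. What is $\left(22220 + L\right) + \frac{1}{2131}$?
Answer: $\frac{93423041}{2131} \approx 43840.0$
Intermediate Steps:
$\left(22220 + L\right) + \frac{1}{2131} = \left(22220 + 21620\right) + \frac{1}{2131} = 43840 + \frac{1}{2131} = \frac{93423041}{2131}$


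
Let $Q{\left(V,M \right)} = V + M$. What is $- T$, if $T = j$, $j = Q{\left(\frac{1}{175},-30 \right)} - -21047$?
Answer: $- \frac{3677976}{175} \approx -21017.0$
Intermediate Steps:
$Q{\left(V,M \right)} = M + V$
$j = \frac{3677976}{175}$ ($j = \left(-30 + \frac{1}{175}\right) - -21047 = \left(-30 + \frac{1}{175}\right) + 21047 = - \frac{5249}{175} + 21047 = \frac{3677976}{175} \approx 21017.0$)
$T = \frac{3677976}{175} \approx 21017.0$
$- T = \left(-1\right) \frac{3677976}{175} = - \frac{3677976}{175}$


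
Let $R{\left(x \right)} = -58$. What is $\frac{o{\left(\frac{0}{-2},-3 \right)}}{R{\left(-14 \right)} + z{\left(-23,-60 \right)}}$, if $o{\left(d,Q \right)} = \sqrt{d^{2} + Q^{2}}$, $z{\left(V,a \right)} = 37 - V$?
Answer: $\frac{3}{2} \approx 1.5$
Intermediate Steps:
$o{\left(d,Q \right)} = \sqrt{Q^{2} + d^{2}}$
$\frac{o{\left(\frac{0}{-2},-3 \right)}}{R{\left(-14 \right)} + z{\left(-23,-60 \right)}} = \frac{\sqrt{\left(-3\right)^{2} + \left(\frac{0}{-2}\right)^{2}}}{-58 + \left(37 - -23\right)} = \frac{\sqrt{9 + \left(0 \left(- \frac{1}{2}\right)\right)^{2}}}{-58 + \left(37 + 23\right)} = \frac{\sqrt{9 + 0^{2}}}{-58 + 60} = \frac{\sqrt{9 + 0}}{2} = \sqrt{9} \cdot \frac{1}{2} = 3 \cdot \frac{1}{2} = \frac{3}{2}$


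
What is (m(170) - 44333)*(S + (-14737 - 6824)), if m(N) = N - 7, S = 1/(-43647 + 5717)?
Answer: 3612261164827/3793 ≈ 9.5235e+8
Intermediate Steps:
S = -1/37930 (S = 1/(-37930) = -1/37930 ≈ -2.6364e-5)
m(N) = -7 + N
(m(170) - 44333)*(S + (-14737 - 6824)) = ((-7 + 170) - 44333)*(-1/37930 + (-14737 - 6824)) = (163 - 44333)*(-1/37930 - 21561) = -44170*(-817808731/37930) = 3612261164827/3793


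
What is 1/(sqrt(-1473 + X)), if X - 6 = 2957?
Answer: sqrt(1490)/1490 ≈ 0.025906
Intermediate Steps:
X = 2963 (X = 6 + 2957 = 2963)
1/(sqrt(-1473 + X)) = 1/(sqrt(-1473 + 2963)) = 1/(sqrt(1490)) = sqrt(1490)/1490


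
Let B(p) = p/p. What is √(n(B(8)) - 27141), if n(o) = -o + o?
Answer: I*√27141 ≈ 164.75*I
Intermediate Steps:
B(p) = 1
n(o) = 0
√(n(B(8)) - 27141) = √(0 - 27141) = √(-27141) = I*√27141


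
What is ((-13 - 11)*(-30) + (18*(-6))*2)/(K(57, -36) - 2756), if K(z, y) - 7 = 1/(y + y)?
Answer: -36288/197929 ≈ -0.18334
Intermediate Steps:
K(z, y) = 7 + 1/(2*y) (K(z, y) = 7 + 1/(y + y) = 7 + 1/(2*y))
((-13 - 11)*(-30) + (18*(-6))*2)/(K(57, -36) - 2756) = ((-13 - 11)*(-30) + (18*(-6))*2)/((7 + (½)/(-36)) - 2756) = (-24*(-30) - 108*2)/((7 + (½)*(-1/36)) - 2756) = (720 - 216)/((7 - 1/72) - 2756) = 504/(503/72 - 2756) = 504/(-197929/72) = 504*(-72/197929) = -36288/197929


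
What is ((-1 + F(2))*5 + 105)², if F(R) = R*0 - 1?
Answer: 9025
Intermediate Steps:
F(R) = -1 (F(R) = 0 - 1 = -1)
((-1 + F(2))*5 + 105)² = ((-1 - 1)*5 + 105)² = (-2*5 + 105)² = (-10 + 105)² = 95² = 9025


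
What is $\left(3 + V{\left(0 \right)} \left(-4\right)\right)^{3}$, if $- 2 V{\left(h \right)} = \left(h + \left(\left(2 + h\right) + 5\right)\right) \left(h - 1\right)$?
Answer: $-1331$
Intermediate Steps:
$V{\left(h \right)} = - \frac{\left(-1 + h\right) \left(7 + 2 h\right)}{2}$ ($V{\left(h \right)} = - \frac{\left(h + \left(\left(2 + h\right) + 5\right)\right) \left(h - 1\right)}{2} = - \frac{\left(h + \left(7 + h\right)\right) \left(-1 + h\right)}{2} = - \frac{\left(7 + 2 h\right) \left(-1 + h\right)}{2} = - \frac{\left(-1 + h\right) \left(7 + 2 h\right)}{2}$)
$\left(3 + V{\left(0 \right)} \left(-4\right)\right)^{3} = \left(3 + \left(\frac{7}{2} - 0^{2} - 0\right) \left(-4\right)\right)^{3} = \left(3 + \left(\frac{7}{2} - 0 + 0\right) \left(-4\right)\right)^{3} = \left(3 + \left(\frac{7}{2} + 0 + 0\right) \left(-4\right)\right)^{3} = \left(3 + \frac{7}{2} \left(-4\right)\right)^{3} = \left(3 - 14\right)^{3} = \left(-11\right)^{3} = -1331$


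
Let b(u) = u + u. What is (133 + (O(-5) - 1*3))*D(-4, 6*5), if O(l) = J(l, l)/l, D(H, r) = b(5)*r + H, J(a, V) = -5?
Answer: 38776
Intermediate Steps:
b(u) = 2*u
D(H, r) = H + 10*r (D(H, r) = (2*5)*r + H = 10*r + H = H + 10*r)
O(l) = -5/l
(133 + (O(-5) - 1*3))*D(-4, 6*5) = (133 + (-5/(-5) - 1*3))*(-4 + 10*(6*5)) = (133 + (-5*(-⅕) - 3))*(-4 + 10*30) = (133 + (1 - 3))*(-4 + 300) = (133 - 2)*296 = 131*296 = 38776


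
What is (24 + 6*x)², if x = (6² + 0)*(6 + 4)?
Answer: 4769856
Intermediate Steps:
x = 360 (x = (36 + 0)*10 = 36*10 = 360)
(24 + 6*x)² = (24 + 6*360)² = (24 + 2160)² = 2184² = 4769856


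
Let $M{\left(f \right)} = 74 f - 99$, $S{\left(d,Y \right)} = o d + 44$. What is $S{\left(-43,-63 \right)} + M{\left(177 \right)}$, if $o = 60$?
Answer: $10463$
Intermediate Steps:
$S{\left(d,Y \right)} = 44 + 60 d$ ($S{\left(d,Y \right)} = 60 d + 44 = 44 + 60 d$)
$M{\left(f \right)} = -99 + 74 f$
$S{\left(-43,-63 \right)} + M{\left(177 \right)} = \left(44 + 60 \left(-43\right)\right) + \left(-99 + 74 \cdot 177\right) = \left(44 - 2580\right) + \left(-99 + 13098\right) = -2536 + 12999 = 10463$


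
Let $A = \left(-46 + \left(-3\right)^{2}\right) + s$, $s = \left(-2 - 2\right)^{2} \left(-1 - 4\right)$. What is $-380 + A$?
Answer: $-497$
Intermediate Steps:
$s = -80$ ($s = \left(-4\right)^{2} \left(-5\right) = 16 \left(-5\right) = -80$)
$A = -117$ ($A = \left(-46 + \left(-3\right)^{2}\right) - 80 = \left(-46 + 9\right) - 80 = -37 - 80 = -117$)
$-380 + A = -380 - 117 = -497$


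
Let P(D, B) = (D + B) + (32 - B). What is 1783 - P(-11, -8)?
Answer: 1762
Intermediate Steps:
P(D, B) = 32 + D (P(D, B) = (B + D) + (32 - B) = 32 + D)
1783 - P(-11, -8) = 1783 - (32 - 11) = 1783 - 1*21 = 1783 - 21 = 1762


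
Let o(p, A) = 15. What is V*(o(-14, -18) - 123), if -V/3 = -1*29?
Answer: -9396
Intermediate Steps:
V = 87 (V = -(-3)*29 = -3*(-29) = 87)
V*(o(-14, -18) - 123) = 87*(15 - 123) = 87*(-108) = -9396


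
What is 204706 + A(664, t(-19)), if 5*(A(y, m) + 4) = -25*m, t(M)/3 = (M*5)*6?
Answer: 213252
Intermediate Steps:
t(M) = 90*M (t(M) = 3*((M*5)*6) = 3*((5*M)*6) = 3*(30*M) = 90*M)
A(y, m) = -4 - 5*m (A(y, m) = -4 + (-25*m)/5 = -4 - 5*m)
204706 + A(664, t(-19)) = 204706 + (-4 - 450*(-19)) = 204706 + (-4 - 5*(-1710)) = 204706 + (-4 + 8550) = 204706 + 8546 = 213252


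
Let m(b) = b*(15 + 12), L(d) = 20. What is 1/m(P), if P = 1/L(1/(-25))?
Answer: 20/27 ≈ 0.74074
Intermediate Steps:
P = 1/20 ≈ 0.050000
m(b) = 27*b (m(b) = b*27 = 27*b)
1/m(P) = 1/(27*(1/20)) = 1/(27/20) = 20/27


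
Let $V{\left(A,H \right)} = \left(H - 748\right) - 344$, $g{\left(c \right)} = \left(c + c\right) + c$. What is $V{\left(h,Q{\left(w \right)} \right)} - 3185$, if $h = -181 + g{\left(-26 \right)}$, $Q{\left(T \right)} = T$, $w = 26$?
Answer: $-4251$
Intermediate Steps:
$g{\left(c \right)} = 3 c$ ($g{\left(c \right)} = 2 c + c = 3 c$)
$h = -259$ ($h = -181 + 3 \left(-26\right) = -181 - 78 = -259$)
$V{\left(A,H \right)} = -1092 + H$ ($V{\left(A,H \right)} = \left(-748 + H\right) - 344 = -1092 + H$)
$V{\left(h,Q{\left(w \right)} \right)} - 3185 = \left(-1092 + 26\right) - 3185 = -1066 + \left(-100561 + 97376\right) = -1066 - 3185 = -4251$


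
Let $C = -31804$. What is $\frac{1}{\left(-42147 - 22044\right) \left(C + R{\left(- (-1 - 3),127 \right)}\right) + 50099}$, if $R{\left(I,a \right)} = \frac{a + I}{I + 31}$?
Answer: $\frac{35}{71446914184} \approx 4.8987 \cdot 10^{-10}$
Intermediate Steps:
$R{\left(I,a \right)} = \frac{I + a}{31 + I}$
$\frac{1}{\left(-42147 - 22044\right) \left(C + R{\left(- (-1 - 3),127 \right)}\right) + 50099} = \frac{1}{\left(-42147 - 22044\right) \left(-31804 + \frac{- (-1 - 3) + 127}{31 - \left(-1 - 3\right)}\right) + 50099} = \frac{1}{- 64191 \left(-31804 + \frac{\left(-1\right) \left(-4\right) + 127}{31 - -4}\right) + 50099} = \frac{1}{- 64191 \left(-31804 + \frac{4 + 127}{31 + 4}\right) + 50099} = \frac{1}{- 64191 \left(-31804 + \frac{1}{35} \cdot 131\right) + 50099} = \frac{1}{- 64191 \left(-31804 + \frac{131}{35}\right) + 50099} = \frac{1}{\left(-64191\right) \left(- \frac{1113009}{35}\right) + 50099} = \frac{1}{\frac{71445160719}{35} + 50099} = \frac{1}{\frac{71446914184}{35}} = \frac{35}{71446914184}$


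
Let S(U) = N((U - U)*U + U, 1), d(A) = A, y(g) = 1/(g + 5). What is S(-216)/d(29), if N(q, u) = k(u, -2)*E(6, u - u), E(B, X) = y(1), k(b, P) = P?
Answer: -1/87 ≈ -0.011494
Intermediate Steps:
y(g) = 1/(5 + g)
E(B, X) = 1/6 (E(B, X) = 1/(5 + 1) = 1/6)
N(q, u) = -1/3 (N(q, u) = -2*1/6 = -1/3)
S(U) = -1/3
S(-216)/d(29) = -1/3/29 = -1/3*1/29 = -1/87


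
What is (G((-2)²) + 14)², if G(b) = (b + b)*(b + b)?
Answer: 6084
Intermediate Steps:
G(b) = 4*b² (G(b) = (2*b)*(2*b) = 4*b²)
(G((-2)²) + 14)² = (4*((-2)²)² + 14)² = (4*4² + 14)² = (4*16 + 14)² = (64 + 14)² = 78² = 6084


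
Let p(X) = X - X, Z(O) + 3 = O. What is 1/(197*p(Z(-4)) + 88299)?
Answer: 1/88299 ≈ 1.1325e-5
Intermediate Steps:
Z(O) = -3 + O
p(X) = 0
1/(197*p(Z(-4)) + 88299) = 1/(197*0 + 88299) = 1/(0 + 88299) = 1/88299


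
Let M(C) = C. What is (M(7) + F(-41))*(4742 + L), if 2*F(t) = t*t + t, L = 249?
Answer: 4127557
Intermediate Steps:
F(t) = t/2 + t²/2 (F(t) = (t*t + t)/2 = (t² + t)/2 = (t + t²)/2 = t/2 + t²/2)
(M(7) + F(-41))*(4742 + L) = (7 + (½)*(-41)*(1 - 41))*(4742 + 249) = (7 + (½)*(-41)*(-40))*4991 = (7 + 820)*4991 = 827*4991 = 4127557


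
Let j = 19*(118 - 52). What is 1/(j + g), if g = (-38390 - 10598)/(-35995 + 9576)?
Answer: 26419/33178414 ≈ 0.00079627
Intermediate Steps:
j = 1254 (j = 19*66 = 1254)
g = 48988/26419 (g = -48988/(-26419) = -48988*(-1/26419) = 48988/26419 ≈ 1.8543)
1/(j + g) = 1/(1254 + 48988/26419) = 1/(33178414/26419) = 26419/33178414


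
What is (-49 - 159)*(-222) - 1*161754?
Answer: -115578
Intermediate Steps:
(-49 - 159)*(-222) - 1*161754 = -208*(-222) - 161754 = 46176 - 161754 = -115578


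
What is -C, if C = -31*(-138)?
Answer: -4278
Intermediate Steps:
C = 4278
-C = -1*4278 = -4278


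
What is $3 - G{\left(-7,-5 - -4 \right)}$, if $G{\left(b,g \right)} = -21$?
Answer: $24$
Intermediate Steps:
$3 - G{\left(-7,-5 - -4 \right)} = 3 - -21 = 3 + 21 = 24$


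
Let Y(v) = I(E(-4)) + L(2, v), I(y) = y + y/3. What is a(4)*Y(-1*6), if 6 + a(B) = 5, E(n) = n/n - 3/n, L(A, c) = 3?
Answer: -16/3 ≈ -5.3333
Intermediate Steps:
E(n) = 1 - 3/n
a(B) = -1 (a(B) = -6 + 5 = -1)
I(y) = 4*y/3 (I(y) = y + y*(1/3) = y + y/3 = 4*y/3)
Y(v) = 16/3 (Y(v) = 4*((-3 - 4)/(-4))/3 + 3 = 4*(-1/4*(-7))/3 + 3 = (4/3)*(7/4) + 3 = 7/3 + 3 = 16/3)
a(4)*Y(-1*6) = -1*16/3 = -16/3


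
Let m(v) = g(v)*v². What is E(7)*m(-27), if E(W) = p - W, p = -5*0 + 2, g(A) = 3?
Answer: -10935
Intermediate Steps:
p = 2 (p = 0 + 2 = 2)
m(v) = 3*v²
E(W) = 2 - W
E(7)*m(-27) = (2 - 1*7)*(3*(-27)²) = (2 - 7)*(3*729) = -5*2187 = -10935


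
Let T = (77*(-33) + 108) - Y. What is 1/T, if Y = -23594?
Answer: 1/21161 ≈ 4.7257e-5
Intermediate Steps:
T = 21161 (T = (77*(-33) + 108) - 1*(-23594) = (-2541 + 108) + 23594 = -2433 + 23594 = 21161)
1/T = 1/21161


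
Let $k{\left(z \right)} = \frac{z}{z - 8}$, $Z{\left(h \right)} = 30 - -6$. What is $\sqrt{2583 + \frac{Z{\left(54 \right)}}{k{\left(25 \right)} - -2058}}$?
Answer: $\frac{15 \sqrt{14071936219}}{35011} \approx 50.823$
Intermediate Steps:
$Z{\left(h \right)} = 36$ ($Z{\left(h \right)} = 30 + 6 = 36$)
$k{\left(z \right)} = \frac{z}{-8 + z}$ ($k{\left(z \right)} = \frac{z}{z - 8} = \frac{z}{-8 + z}$)
$\sqrt{2583 + \frac{Z{\left(54 \right)}}{k{\left(25 \right)} - -2058}} = \sqrt{2583 + \frac{36}{\frac{25}{-8 + 25} - -2058}} = \sqrt{2583 + \frac{36}{\frac{25}{17} + 2058}} = \sqrt{2583 + \frac{36}{\frac{35011}{17}}} = \sqrt{2583 + 36 \cdot \frac{17}{35011}} = \sqrt{2583 + \frac{612}{35011}} = \sqrt{\frac{90434025}{35011}} = \frac{15 \sqrt{14071936219}}{35011}$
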